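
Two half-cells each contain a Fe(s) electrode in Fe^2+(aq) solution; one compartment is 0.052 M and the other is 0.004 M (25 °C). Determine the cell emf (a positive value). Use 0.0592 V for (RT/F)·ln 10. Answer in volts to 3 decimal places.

0.033 V

For a concentration cell E°cell = 0, since both electrodes use the same couple.
The compartment with the higher Fe^2+(aq) concentration (0.052 M) acts as the cathode; ions are reduced there and produced at the dilute (0.004 M) anode.
With n = 2, Ecell = −(0.0592/2)·log([dilute]/[conc]) = −(0.0592/2)·log(0.004/0.052) = +0.033 V.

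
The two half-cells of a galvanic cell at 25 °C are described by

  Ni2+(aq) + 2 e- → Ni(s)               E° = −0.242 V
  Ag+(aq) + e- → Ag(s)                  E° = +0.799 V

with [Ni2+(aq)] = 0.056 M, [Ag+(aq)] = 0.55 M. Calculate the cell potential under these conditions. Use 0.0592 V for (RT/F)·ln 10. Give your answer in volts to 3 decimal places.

The Ag⁺/Ag couple has the more positive E°, so it is the cathode; Ni²⁺/Ni is the anode.
The standard potential is +0.799 − (−0.242) = +1.041 V and the balanced reaction transfers n = 2 electrons.
The balanced reaction is 2 Ag+(aq) + Ni(s) → 2 Ag(s) + Ni2+(aq), so Q = [Ni2+(aq)] / [Ag+(aq)]^2 = 0.185 and log Q = −0.733.
E = E° − (0.0592/n)·log Q = +1.041 − (0.0592/2)(−0.733) = +1.063 V.

+1.063 V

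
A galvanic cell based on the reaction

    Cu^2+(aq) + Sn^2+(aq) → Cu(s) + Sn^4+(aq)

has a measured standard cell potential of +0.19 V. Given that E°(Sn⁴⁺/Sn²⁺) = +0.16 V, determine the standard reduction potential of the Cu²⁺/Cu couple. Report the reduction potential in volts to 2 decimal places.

+0.35 V

In the reaction as written the Cu²⁺/Cu couple is reduced (cathode) and Sn⁴⁺/Sn²⁺ is oxidized (anode), so E°cell = E°(Cu²⁺/Cu) − E°(Sn⁴⁺/Sn²⁺).
E°(Cu²⁺/Cu) = E°cell + E°(anode) = +0.19 + (+0.16) = +0.35 V.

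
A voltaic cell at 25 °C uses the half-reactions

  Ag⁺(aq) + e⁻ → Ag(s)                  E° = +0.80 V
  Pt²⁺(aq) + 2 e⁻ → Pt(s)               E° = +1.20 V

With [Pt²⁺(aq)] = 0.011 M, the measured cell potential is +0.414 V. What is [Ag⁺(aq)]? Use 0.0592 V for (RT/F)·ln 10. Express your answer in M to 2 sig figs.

With Pt²⁺/Pt at the cathode and Ag⁺/Ag at the anode, E°cell = +1.20 − (+0.80) = +0.40 V (n = 2).
Since E = E° − (0.0592/n)·log Q, log Q = n(E° − E)/0.0592 = −0.473.
The balanced reaction is Pt²⁺(aq) + 2 Ag(s) → Pt(s) + 2 Ag⁺(aq), so Q = [Ag⁺(aq)]^2 / [Pt²⁺(aq)].
Isolating [Ag⁺(aq)] in Q = 10^{−0.473} yields log [Ag⁺(aq)] = −1.216, i.e. 0.061 M.

0.061 M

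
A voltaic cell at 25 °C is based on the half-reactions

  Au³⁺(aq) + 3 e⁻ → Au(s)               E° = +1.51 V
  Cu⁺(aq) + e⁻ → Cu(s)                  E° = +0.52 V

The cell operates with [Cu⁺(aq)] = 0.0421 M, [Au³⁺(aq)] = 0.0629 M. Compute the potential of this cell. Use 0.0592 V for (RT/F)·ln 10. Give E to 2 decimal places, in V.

Since E°(Au³⁺/Au) > E°(Cu⁺/Cu), Au³⁺/Au serves as the cathode.
The standard potential is +1.51 − (+0.52) = +0.99 V and the balanced reaction transfers n = 3 electrons.
Balancing gives Au³⁺(aq) + 3 Cu(s) → Au(s) + 3 Cu⁺(aq); hence Q = [Cu⁺(aq)]^3 / [Au³⁺(aq)] = 0.00119 (log Q = −2.926).
Applying E = E° − (RT ln10/nF)·log Q gives +0.99 − (0.0592/3)(−2.926) = +1.05 V.

+1.05 V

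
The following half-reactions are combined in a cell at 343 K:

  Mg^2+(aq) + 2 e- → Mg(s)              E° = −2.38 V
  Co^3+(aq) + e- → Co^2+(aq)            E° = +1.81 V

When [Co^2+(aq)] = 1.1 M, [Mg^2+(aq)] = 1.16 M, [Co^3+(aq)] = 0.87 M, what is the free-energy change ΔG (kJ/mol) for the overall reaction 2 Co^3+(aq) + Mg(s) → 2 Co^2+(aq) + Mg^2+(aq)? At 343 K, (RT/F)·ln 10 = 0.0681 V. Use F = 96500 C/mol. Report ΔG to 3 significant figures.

With Co³⁺/Co²⁺ reduced at the cathode, E°cell = +1.81 − (−2.38) = +4.19 V and n = 2.
Q = ([Co^2+(aq)]^2·[Mg^2+(aq)]) / [Co^3+(aq)]^2 = 1.85, so log Q = 0.268 and E = +4.19 − (0.0681/2)(0.268) = +4.1809 V.
Then ΔG = −nFE = −2 × 96500 × +4.1809 J/mol = −807 kJ/mol.

−807 kJ/mol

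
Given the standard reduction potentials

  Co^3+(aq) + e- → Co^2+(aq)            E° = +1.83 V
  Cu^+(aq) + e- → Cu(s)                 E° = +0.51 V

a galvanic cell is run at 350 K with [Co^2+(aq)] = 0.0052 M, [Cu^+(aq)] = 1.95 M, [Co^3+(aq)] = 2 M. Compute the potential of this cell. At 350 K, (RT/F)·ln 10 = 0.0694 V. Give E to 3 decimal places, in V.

+1.479 V

Since E°(Co³⁺/Co²⁺) > E°(Cu⁺/Cu), Co³⁺/Co²⁺ serves as the cathode.
E°cell = +1.83 − (+0.51) = +1.32 V, with n = 1 electron transferred.
Balancing gives Co^3+(aq) + Cu(s) → Co^2+(aq) + Cu^+(aq); hence Q = ([Co^2+(aq)]·[Cu^+(aq)]) / [Co^3+(aq)] = 0.00507 (log Q = −2.295).
E = E° − (0.0694/n)·log Q = +1.32 − (0.0694/1)(−2.295) = +1.479 V.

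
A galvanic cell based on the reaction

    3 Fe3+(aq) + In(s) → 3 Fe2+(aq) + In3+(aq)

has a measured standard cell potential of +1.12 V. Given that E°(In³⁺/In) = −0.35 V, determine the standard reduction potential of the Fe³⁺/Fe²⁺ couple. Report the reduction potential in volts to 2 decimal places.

In the reaction as written the Fe³⁺/Fe²⁺ couple is reduced (cathode) and In³⁺/In is oxidized (anode), so E°cell = E°(Fe³⁺/Fe²⁺) − E°(In³⁺/In).
E°(Fe³⁺/Fe²⁺) = E°cell + E°(anode) = +1.12 + (−0.35) = +0.77 V.

+0.77 V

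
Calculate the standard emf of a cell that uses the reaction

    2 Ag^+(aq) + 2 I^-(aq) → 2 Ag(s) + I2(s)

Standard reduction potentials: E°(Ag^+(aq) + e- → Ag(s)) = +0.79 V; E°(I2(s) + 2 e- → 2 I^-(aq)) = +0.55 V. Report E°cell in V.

Ag^+(aq) gains electrons, so the Ag⁺/Ag couple is the cathode; the I₂/I⁻ couple is the anode.
E°cell = E°(cathode) − E°(anode) = +0.79 − (+0.55) = +0.24 V.

+0.24 V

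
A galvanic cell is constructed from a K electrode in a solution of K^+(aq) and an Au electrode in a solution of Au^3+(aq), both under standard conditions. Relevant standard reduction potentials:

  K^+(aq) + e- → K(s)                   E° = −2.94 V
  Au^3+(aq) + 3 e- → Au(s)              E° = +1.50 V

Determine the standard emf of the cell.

+4.44 V

The Au³⁺/Au couple has the higher E°, so Au ion is reduced (cathode) and K is oxidized (anode).
E°cell = E°(cathode) − E°(anode) = +1.50 − (−2.94) = +4.44 V.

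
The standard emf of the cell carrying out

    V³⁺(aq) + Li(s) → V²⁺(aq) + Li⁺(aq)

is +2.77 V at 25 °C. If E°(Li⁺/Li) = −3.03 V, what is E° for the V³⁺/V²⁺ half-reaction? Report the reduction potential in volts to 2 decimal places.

−0.26 V

In the reaction as written the V³⁺/V²⁺ couple is reduced (cathode) and Li⁺/Li is oxidized (anode), so E°cell = E°(V³⁺/V²⁺) − E°(Li⁺/Li).
E°(V³⁺/V²⁺) = E°cell + E°(anode) = +2.77 + (−3.03) = −0.26 V.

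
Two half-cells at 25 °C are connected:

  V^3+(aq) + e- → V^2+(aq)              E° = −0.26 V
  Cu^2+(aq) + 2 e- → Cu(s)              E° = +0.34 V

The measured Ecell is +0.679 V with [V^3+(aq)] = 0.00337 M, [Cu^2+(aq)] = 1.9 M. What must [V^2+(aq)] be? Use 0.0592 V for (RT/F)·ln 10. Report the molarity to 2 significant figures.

With Cu²⁺/Cu at the cathode and V³⁺/V²⁺ at the anode, E°cell = +0.34 − (−0.26) = +0.60 V (n = 2).
Rearranging E = E° − (0.0592/n)·log Q gives log Q = 2(+0.60 − (+0.679))/0.0592 = −2.669.
Balancing electrons gives Cu^2+(aq) + 2 V^2+(aq) → Cu(s) + 2 V^3+(aq); thus Q = [V^3+(aq)]^2 / ([Cu^2+(aq)]·[V^2+(aq)]^2).
Substituting the known concentrations and solving, log [V^2+(aq)] = −1.277 and [V^2+(aq)] = 0.053 M.

0.053 M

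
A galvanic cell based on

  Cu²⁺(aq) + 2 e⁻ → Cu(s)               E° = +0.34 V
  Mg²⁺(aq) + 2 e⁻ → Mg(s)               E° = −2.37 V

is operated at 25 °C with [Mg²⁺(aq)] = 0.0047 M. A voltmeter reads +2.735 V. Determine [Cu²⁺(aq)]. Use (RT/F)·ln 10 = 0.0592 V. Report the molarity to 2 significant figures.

With Cu²⁺/Cu at the cathode and Mg²⁺/Mg at the anode, E°cell = +0.34 − (−2.37) = +2.71 V (n = 2).
From the Nernst equation, log Q = n(E° − E)/0.0592 = 2·(+2.71 − (+2.735))/0.0592 = −0.845.
Balancing electrons gives Cu²⁺(aq) + Mg(s) → Cu(s) + Mg²⁺(aq); thus Q = [Mg²⁺(aq)] / [Cu²⁺(aq)].
Substituting the known concentrations and solving, log [Cu²⁺(aq)] = −1.483 and [Cu²⁺(aq)] = 0.033 M.

0.033 M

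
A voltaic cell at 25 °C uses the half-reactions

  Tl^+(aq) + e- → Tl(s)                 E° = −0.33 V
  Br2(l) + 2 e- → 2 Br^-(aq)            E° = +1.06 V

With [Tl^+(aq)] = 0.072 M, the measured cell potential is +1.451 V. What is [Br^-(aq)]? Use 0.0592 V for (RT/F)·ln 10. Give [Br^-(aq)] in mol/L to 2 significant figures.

1.3 M

With Br₂/Br⁻ at the cathode and Tl⁺/Tl at the anode, E°cell = +1.06 − (−0.33) = +1.39 V (n = 2).
Rearranging E = E° − (0.0592/n)·log Q gives log Q = 2(+1.39 − (+1.451))/0.0592 = −2.061.
For Br2(l) + 2 Tl(s) → 2 Br^-(aq) + 2 Tl^+(aq), the reaction quotient is Q = [Br^-(aq)]^2·[Tl^+(aq)]^2.
Solving for the unknown gives log [Br^-(aq)] = 0.112, so [Br^-(aq)] ≈ 1.3 M.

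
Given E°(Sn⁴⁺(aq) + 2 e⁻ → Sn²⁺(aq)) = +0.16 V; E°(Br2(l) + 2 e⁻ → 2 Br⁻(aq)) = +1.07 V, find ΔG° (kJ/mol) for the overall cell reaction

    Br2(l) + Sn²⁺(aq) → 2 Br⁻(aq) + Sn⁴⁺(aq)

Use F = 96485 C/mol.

−176 kJ/mol

In the reaction as written Br2(l) is reduced, so the Br₂/Br⁻ couple is the cathode and Sn⁴⁺/Sn²⁺ is the anode.
E°cell = +1.07 − (+0.16) = +0.91 V; balancing electrons gives n = 2.
ΔG° = −nFE°cell = −(2)(96485)(+0.91) J/mol = −176 kJ/mol.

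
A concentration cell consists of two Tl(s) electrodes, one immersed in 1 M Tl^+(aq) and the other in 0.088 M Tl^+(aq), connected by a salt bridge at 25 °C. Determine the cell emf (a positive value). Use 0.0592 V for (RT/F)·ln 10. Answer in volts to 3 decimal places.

For a concentration cell E°cell = 0, since both electrodes use the same couple.
The compartment with the higher Tl^+(aq) concentration (1 M) acts as the cathode; ions are reduced there and produced at the dilute (0.088 M) anode.
With n = 1, Ecell = −(0.0592/1)·log([dilute]/[conc]) = −(0.0592/1)·log(0.088/1) = +0.062 V.

0.062 V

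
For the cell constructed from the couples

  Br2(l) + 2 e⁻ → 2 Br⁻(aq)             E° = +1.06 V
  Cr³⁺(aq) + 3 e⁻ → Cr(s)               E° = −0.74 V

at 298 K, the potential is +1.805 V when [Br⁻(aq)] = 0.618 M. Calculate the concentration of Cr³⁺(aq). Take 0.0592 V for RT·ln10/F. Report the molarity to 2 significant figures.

2.4 M

With Br₂/Br⁻ at the cathode and Cr³⁺/Cr at the anode, E°cell = +1.06 − (−0.74) = +1.80 V (n = 6).
Since E = E° − (0.0592/n)·log Q, log Q = n(E° − E)/0.0592 = −0.507.
The balanced reaction is 3 Br2(l) + 2 Cr(s) → 6 Br⁻(aq) + 2 Cr³⁺(aq), so Q = [Br⁻(aq)]^6·[Cr³⁺(aq)]^2.
Substituting the known concentrations and solving, log [Cr³⁺(aq)] = 0.374 and [Cr³⁺(aq)] = 2.4 M.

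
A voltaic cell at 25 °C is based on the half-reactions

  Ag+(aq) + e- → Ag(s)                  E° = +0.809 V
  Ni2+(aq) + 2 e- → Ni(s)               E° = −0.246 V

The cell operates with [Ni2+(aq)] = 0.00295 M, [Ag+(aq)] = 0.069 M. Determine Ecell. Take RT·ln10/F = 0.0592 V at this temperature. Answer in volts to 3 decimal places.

Ag⁺/Ag is reduced (cathode, E° = +0.809 V) and Ni²⁺/Ni is oxidized (anode).
E°cell = E°cat − E°an = +0.809 − (−0.246) = +1.055 V; n = 2.
Balancing gives 2 Ag+(aq) + Ni(s) → 2 Ag(s) + Ni2+(aq); hence Q = [Ni2+(aq)] / [Ag+(aq)]^2 = 0.62 (log Q = −0.208).
By the Nernst equation, E = +1.055 − (0.0592/2)·(−0.208) = +1.061 V.

+1.061 V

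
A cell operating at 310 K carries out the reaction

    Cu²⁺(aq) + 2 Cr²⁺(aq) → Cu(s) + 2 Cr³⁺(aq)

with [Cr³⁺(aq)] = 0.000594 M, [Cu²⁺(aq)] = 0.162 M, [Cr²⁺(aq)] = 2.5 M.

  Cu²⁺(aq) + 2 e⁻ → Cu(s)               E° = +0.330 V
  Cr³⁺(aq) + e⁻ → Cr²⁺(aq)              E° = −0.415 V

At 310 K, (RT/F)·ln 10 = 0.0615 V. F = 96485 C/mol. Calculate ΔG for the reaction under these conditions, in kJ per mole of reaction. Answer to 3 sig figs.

With Cu²⁺/Cu reduced at the cathode, E°cell = +0.330 − (−0.415) = +0.745 V and n = 2.
Q = [Cr³⁺(aq)]^2 / ([Cu²⁺(aq)]·[Cr²⁺(aq)]^2) = 3.48×10^−7, so log Q = −6.458 and E = +0.745 − (0.0615/2)(−6.458) = +0.9436 V.
Finally ΔG = −nFE = −(2)(96485 C/mol)(+0.9436 V) = −182 kJ/mol.

−182 kJ/mol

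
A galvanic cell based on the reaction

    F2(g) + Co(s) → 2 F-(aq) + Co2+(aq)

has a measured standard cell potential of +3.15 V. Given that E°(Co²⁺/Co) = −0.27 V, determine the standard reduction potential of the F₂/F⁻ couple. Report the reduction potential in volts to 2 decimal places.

In the reaction as written the F₂/F⁻ couple is reduced (cathode) and Co²⁺/Co is oxidized (anode), so E°cell = E°(F₂/F⁻) − E°(Co²⁺/Co).
E°(F₂/F⁻) = E°cell + E°(anode) = +3.15 + (−0.27) = +2.88 V.

+2.88 V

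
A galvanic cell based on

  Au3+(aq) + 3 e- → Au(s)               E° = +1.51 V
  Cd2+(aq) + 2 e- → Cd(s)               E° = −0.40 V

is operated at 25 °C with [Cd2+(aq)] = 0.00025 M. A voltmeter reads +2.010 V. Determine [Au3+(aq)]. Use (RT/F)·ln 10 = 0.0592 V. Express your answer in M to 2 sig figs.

With Au³⁺/Au at the cathode and Cd²⁺/Cd at the anode, E°cell = +1.51 − (−0.40) = +1.91 V (n = 6).
From the Nernst equation, log Q = n(E° − E)/0.0592 = 6·(+1.91 − (+2.010))/0.0592 = −10.135.
The balanced reaction is 2 Au3+(aq) + 3 Cd(s) → 2 Au(s) + 3 Cd2+(aq), so Q = [Cd2+(aq)]^3 / [Au3+(aq)]^2.
Substituting the known concentrations and solving, log [Au3+(aq)] = −0.336 and [Au3+(aq)] = 0.46 M.

0.46 M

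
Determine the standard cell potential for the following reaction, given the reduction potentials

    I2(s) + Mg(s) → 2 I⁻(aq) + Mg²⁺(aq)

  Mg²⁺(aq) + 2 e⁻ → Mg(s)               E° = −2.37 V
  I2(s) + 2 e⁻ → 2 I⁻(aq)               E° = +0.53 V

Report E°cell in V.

I2(s) gains electrons, so the I₂/I⁻ couple is the cathode; the Mg²⁺/Mg couple is the anode.
E°cell = E°(cathode) − E°(anode) = +0.53 − (−2.37) = +2.90 V.

+2.90 V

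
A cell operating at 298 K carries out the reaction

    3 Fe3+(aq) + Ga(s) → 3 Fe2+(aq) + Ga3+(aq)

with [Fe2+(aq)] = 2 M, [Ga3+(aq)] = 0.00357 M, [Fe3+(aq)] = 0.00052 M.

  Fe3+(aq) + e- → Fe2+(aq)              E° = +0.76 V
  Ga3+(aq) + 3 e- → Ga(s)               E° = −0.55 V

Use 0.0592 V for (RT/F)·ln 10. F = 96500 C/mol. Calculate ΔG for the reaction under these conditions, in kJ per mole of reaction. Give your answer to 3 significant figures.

−332 kJ/mol

The standard cell potential is +0.76 − (−0.55) = +1.31 V, with n = 3 electrons in the balanced equation.
The reaction quotient is ([Fe2+(aq)]^3·[Ga3+(aq)]) / [Fe3+(aq)]^3 = 2.03×10^8; by Nernst, E = +1.31 − (0.0592/3)(8.308) = +1.1461 V.
Then ΔG = −nFE = −3 × 96500 × +1.1461 J/mol = −332 kJ/mol.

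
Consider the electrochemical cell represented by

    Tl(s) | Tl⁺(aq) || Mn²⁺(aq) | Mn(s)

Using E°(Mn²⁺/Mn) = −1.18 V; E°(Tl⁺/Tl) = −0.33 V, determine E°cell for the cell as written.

By convention the left-hand electrode in cell notation is the anode (oxidation) and the right-hand electrode is the cathode (reduction).
E°cell = E°(right) − E°(left) = −1.18 − (−0.33) = −0.85 V.
The negative sign shows that, as written, the cell would require an external voltage to drive the reaction.

−0.85 V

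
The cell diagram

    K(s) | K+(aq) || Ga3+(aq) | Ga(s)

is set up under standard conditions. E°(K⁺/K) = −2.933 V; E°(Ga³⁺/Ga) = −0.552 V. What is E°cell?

+2.381 V

By convention the left-hand electrode in cell notation is the anode (oxidation) and the right-hand electrode is the cathode (reduction).
E°cell = E°(right) − E°(left) = −0.552 − (−2.933) = +2.381 V.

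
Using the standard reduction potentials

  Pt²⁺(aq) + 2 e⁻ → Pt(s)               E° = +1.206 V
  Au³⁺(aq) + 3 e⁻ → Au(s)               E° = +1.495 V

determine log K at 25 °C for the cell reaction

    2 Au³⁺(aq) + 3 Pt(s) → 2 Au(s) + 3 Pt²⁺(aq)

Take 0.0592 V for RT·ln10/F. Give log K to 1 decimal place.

The Au³⁺/Au couple is reduced (cathode); E°cell = +1.495 − (+1.206) = +0.289 V with n = 6.
At equilibrium E = 0, so log K = nE°cell / 0.0592 = (6)(+0.289) / 0.0592 = 29.3.

log K = 29.3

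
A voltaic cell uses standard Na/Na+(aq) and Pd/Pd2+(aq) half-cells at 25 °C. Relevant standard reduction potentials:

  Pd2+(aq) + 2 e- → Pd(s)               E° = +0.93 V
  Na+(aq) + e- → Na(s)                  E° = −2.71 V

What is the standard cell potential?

Of the two couples in this cell, the one with the more positive reduction potential is reduced at the cathode: here that is Pd²⁺/Pd (+0.93 V); Na⁺/Na (−2.71 V) is the anode.
E°cell = E°(cathode) − E°(anode) = +0.93 − (−2.71) = +3.64 V.

+3.64 V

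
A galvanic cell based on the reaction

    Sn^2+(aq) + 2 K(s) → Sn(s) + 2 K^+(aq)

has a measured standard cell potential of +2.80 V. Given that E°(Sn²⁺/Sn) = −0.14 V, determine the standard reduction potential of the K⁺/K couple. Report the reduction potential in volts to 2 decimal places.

−2.94 V

In the reaction as written the Sn²⁺/Sn couple is reduced (cathode) and K⁺/K is oxidized (anode), so E°cell = E°(Sn²⁺/Sn) − E°(K⁺/K).
E°(K⁺/K) = E°(cathode) − E°cell = −0.14 − (+2.80) = −2.94 V.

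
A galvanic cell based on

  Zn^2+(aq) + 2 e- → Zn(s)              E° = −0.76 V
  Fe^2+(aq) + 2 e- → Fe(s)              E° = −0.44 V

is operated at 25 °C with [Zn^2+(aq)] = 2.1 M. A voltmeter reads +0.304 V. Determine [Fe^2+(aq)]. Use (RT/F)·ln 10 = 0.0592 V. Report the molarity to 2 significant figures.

The Fe²⁺/Fe couple has the larger reduction potential, so it is the cathode: E°cell = −0.44 − (−0.76) = +0.32 V and n = 2.
From the Nernst equation, log Q = n(E° − E)/0.0592 = 2·(+0.32 − (+0.304))/0.0592 = 0.541.
The balanced reaction is Fe^2+(aq) + Zn(s) → Fe(s) + Zn^2+(aq), so Q = [Zn^2+(aq)] / [Fe^2+(aq)].
Substituting the known concentrations and solving, log [Fe^2+(aq)] = −0.219 and [Fe^2+(aq)] = 0.60 M.

0.60 M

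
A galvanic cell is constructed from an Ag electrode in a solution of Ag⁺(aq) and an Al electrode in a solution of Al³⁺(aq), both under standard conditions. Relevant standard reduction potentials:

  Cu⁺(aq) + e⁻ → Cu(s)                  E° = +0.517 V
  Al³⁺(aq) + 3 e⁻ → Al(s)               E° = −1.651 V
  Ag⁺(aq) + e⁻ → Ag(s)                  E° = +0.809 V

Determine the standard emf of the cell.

+2.460 V

The Ag⁺/Ag couple has the higher E°, so Ag ion is reduced (cathode) and Al is oxidized (anode).
E°cell = E°(cathode) − E°(anode) = +0.809 − (−1.651) = +2.460 V.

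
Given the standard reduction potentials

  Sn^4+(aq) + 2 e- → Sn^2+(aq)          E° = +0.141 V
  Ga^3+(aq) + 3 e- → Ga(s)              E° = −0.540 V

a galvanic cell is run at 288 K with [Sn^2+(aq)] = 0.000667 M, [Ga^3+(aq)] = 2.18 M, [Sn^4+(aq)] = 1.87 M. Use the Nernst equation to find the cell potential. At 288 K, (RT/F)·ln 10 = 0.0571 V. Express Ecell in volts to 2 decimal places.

The Sn⁴⁺/Sn²⁺ couple has the more positive E°, so it is the cathode; Ga³⁺/Ga is the anode.
The standard potential is +0.141 − (−0.540) = +0.681 V and the balanced reaction transfers n = 6 electrons.
For the overall reaction 3 Sn^4+(aq) + 2 Ga(s) → 3 Sn^2+(aq) + 2 Ga^3+(aq), Q = ([Sn^2+(aq)]^3·[Ga^3+(aq)]^2) / [Sn^4+(aq)]^3 = 2.16×10^−10, giving log Q = −9.666.
Applying E = E° − (RT ln10/nF)·log Q gives +0.681 − (0.0571/6)(−9.666) = +0.77 V.

+0.77 V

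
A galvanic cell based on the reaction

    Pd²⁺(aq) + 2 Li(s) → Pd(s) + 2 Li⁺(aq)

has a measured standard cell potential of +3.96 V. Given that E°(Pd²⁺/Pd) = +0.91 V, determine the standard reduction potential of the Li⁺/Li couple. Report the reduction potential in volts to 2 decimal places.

In the reaction as written the Pd²⁺/Pd couple is reduced (cathode) and Li⁺/Li is oxidized (anode), so E°cell = E°(Pd²⁺/Pd) − E°(Li⁺/Li).
E°(Li⁺/Li) = E°(cathode) − E°cell = +0.91 − (+3.96) = −3.05 V.

−3.05 V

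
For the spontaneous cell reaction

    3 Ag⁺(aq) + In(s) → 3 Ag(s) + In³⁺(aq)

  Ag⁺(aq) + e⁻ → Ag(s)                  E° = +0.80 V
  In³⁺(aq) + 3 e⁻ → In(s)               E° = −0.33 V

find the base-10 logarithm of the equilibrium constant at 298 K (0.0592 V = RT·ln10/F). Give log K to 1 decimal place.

log K = 57.3

The Ag⁺/Ag couple is reduced (cathode); E°cell = +0.80 − (−0.33) = +1.13 V with n = 3.
At equilibrium E = 0, so log K = nE°cell / 0.0592 = (3)(+1.13) / 0.0592 = 57.3.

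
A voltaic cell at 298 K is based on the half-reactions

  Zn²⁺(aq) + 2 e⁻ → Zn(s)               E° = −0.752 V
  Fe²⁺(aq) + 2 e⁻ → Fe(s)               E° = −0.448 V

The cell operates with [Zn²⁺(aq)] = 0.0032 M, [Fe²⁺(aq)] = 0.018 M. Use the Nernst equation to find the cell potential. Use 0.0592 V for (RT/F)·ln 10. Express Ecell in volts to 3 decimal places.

The Fe²⁺/Fe couple has the more positive E°, so it is the cathode; Zn²⁺/Zn is the anode.
The standard potential is −0.448 − (−0.752) = +0.304 V and the balanced reaction transfers n = 2 electrons.
For the overall reaction Fe²⁺(aq) + Zn(s) → Fe(s) + Zn²⁺(aq), Q = [Zn²⁺(aq)] / [Fe²⁺(aq)] = 0.178, giving log Q = −0.750.
By the Nernst equation, E = +0.304 − (0.0592/2)·(−0.750) = +0.326 V.

+0.326 V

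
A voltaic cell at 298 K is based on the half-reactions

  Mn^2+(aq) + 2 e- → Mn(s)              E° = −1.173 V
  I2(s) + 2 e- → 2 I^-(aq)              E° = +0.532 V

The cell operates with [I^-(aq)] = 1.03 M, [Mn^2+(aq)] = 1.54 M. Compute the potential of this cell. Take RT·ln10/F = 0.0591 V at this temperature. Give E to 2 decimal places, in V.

The I₂/I⁻ couple has the more positive E°, so it is the cathode; Mn²⁺/Mn is the anode.
The standard potential is +0.532 − (−1.173) = +1.705 V and the balanced reaction transfers n = 2 electrons.
Balancing gives I2(s) + Mn(s) → 2 I^-(aq) + Mn^2+(aq); hence Q = [I^-(aq)]^2·[Mn^2+(aq)] = 1.63 (log Q = 0.213).
E = E° − (0.0591/n)·log Q = +1.705 − (0.0591/2)(0.213) = +1.70 V.

+1.70 V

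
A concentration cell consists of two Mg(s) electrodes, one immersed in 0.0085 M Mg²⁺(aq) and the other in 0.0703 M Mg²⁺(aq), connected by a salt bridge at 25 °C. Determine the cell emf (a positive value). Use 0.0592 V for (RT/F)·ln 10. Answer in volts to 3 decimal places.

0.027 V

For a concentration cell E°cell = 0, since both electrodes use the same couple.
The compartment with the higher Mg²⁺(aq) concentration (0.0703 M) acts as the cathode; ions are reduced there and produced at the dilute (0.0085 M) anode.
With n = 2, Ecell = −(0.0592/2)·log([dilute]/[conc]) = −(0.0592/2)·log(0.0085/0.0703) = +0.027 V.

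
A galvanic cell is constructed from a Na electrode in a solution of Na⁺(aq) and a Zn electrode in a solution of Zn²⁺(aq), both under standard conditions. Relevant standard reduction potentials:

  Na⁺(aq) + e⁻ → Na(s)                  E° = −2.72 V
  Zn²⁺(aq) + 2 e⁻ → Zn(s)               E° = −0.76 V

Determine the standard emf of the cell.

Of the two couples in this cell, the one with the more positive reduction potential is reduced at the cathode: here that is Zn²⁺/Zn (−0.76 V); Na⁺/Na (−2.72 V) is the anode.
E°cell = E°(cathode) − E°(anode) = −0.76 − (−2.72) = +1.96 V.

+1.96 V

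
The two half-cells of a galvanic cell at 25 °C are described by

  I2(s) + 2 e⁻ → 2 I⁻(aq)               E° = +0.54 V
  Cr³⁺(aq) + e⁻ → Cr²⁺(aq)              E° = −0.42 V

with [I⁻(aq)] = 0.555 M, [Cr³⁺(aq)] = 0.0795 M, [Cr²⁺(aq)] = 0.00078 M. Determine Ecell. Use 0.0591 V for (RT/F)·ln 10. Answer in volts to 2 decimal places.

The I₂/I⁻ couple has the more positive E°, so it is the cathode; Cr³⁺/Cr²⁺ is the anode.
The standard potential is +0.54 − (−0.42) = +0.96 V and the balanced reaction transfers n = 2 electrons.
The balanced reaction is I2(s) + 2 Cr²⁺(aq) → 2 I⁻(aq) + 2 Cr³⁺(aq), so Q = ([I⁻(aq)]^2·[Cr³⁺(aq)]^2) / [Cr²⁺(aq)]^2 = 3.2×10^3 and log Q = 3.505.
Applying E = E° − (RT ln10/nF)·log Q gives +0.96 − (0.0591/2)(3.505) = +0.86 V.

+0.86 V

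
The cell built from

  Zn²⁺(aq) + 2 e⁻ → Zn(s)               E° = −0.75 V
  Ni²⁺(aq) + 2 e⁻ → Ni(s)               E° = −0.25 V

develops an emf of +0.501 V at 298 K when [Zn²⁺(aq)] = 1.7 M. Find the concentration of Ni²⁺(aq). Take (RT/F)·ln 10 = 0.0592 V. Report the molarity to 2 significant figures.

With Ni²⁺/Ni at the cathode and Zn²⁺/Zn at the anode, E°cell = −0.25 − (−0.75) = +0.50 V (n = 2).
Rearranging E = E° − (0.0592/n)·log Q gives log Q = 2(+0.50 − (+0.501))/0.0592 = −0.034.
For Ni²⁺(aq) + Zn(s) → Ni(s) + Zn²⁺(aq), the reaction quotient is Q = [Zn²⁺(aq)] / [Ni²⁺(aq)].
Isolating [Ni²⁺(aq)] in Q = 10^{−0.034} yields log [Ni²⁺(aq)] = 0.264, i.e. 1.8 M.

1.8 M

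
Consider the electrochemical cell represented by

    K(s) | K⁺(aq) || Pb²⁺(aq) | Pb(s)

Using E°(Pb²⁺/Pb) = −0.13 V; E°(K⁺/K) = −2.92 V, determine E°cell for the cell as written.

By convention the left-hand electrode in cell notation is the anode (oxidation) and the right-hand electrode is the cathode (reduction).
E°cell = E°(right) − E°(left) = −0.13 − (−2.92) = +2.79 V.

+2.79 V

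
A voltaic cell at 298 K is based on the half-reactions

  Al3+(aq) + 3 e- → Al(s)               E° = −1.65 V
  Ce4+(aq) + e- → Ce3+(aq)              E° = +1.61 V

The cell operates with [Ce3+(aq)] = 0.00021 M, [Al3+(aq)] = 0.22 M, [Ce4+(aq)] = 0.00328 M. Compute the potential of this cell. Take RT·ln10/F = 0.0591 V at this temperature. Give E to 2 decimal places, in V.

+3.34 V

Ce⁴⁺/Ce³⁺ is reduced (cathode, E° = +1.61 V) and Al³⁺/Al is oxidized (anode).
E°cell = +1.61 − (−1.65) = +3.26 V, with n = 3 electrons transferred.
Balancing gives 3 Ce4+(aq) + Al(s) → 3 Ce3+(aq) + Al3+(aq); hence Q = ([Ce3+(aq)]^3·[Al3+(aq)]) / [Ce4+(aq)]^3 = 5.77×10^−5 (log Q = −4.239).
Applying E = E° − (RT ln10/nF)·log Q gives +3.26 − (0.0591/3)(−4.239) = +3.34 V.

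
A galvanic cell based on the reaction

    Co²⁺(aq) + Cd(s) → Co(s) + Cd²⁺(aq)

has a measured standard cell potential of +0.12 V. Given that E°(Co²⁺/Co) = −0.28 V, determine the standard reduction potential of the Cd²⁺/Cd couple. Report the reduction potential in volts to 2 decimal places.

In the reaction as written the Co²⁺/Co couple is reduced (cathode) and Cd²⁺/Cd is oxidized (anode), so E°cell = E°(Co²⁺/Co) − E°(Cd²⁺/Cd).
E°(Cd²⁺/Cd) = E°(cathode) − E°cell = −0.28 − (+0.12) = −0.40 V.

−0.40 V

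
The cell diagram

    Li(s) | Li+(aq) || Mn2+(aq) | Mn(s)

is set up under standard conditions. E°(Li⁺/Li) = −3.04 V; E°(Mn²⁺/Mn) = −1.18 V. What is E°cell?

By convention the left-hand electrode in cell notation is the anode (oxidation) and the right-hand electrode is the cathode (reduction).
E°cell = E°(right) − E°(left) = −1.18 − (−3.04) = +1.86 V.

+1.86 V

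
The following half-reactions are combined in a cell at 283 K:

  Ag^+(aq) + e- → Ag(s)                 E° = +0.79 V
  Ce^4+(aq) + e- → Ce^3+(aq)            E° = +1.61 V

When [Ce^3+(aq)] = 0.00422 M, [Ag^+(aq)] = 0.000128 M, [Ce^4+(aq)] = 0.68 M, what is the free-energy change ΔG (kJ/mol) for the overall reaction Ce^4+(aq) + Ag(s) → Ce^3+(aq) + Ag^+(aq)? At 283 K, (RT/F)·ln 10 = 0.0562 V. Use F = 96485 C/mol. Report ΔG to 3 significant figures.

−112 kJ/mol

The standard cell potential is +1.61 − (+0.79) = +0.82 V, with n = 1 electron in the balanced equation.
The reaction quotient is ([Ce^3+(aq)]·[Ag^+(aq)]) / [Ce^4+(aq)] = 7.94×10^−7; by Nernst, E = +0.82 − (0.0562/1)(−6.100) = +1.1628 V.
Finally ΔG = −nFE = −(1)(96485 C/mol)(+1.1628 V) = −112 kJ/mol.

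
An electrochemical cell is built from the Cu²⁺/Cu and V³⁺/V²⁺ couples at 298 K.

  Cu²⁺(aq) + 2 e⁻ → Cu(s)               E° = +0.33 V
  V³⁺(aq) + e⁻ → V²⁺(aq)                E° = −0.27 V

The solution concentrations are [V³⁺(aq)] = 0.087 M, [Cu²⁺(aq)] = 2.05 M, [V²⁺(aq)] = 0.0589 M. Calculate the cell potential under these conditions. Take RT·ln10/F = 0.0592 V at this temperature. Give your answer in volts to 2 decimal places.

The Cu²⁺/Cu couple has the more positive E°, so it is the cathode; V³⁺/V²⁺ is the anode.
The standard potential is +0.33 − (−0.27) = +0.60 V and the balanced reaction transfers n = 2 electrons.
The balanced reaction is Cu²⁺(aq) + 2 V²⁺(aq) → Cu(s) + 2 V³⁺(aq), so Q = [V³⁺(aq)]^2 / ([Cu²⁺(aq)]·[V²⁺(aq)]^2) = 1.06 and log Q = 0.027.
By the Nernst equation, E = +0.60 − (0.0592/2)·(0.027) = +0.60 V.

+0.60 V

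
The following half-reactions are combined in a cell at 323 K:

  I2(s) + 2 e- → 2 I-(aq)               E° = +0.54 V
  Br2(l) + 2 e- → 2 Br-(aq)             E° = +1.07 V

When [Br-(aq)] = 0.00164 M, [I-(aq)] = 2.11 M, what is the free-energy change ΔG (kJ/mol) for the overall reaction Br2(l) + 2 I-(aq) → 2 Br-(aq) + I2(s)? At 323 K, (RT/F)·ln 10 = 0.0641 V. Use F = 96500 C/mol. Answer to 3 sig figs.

−141 kJ/mol

E°cell = +1.07 − (+0.54) = +0.53 V; the balanced reaction transfers n = 2 electrons.
Q = [Br-(aq)]^2 / [I-(aq)]^2 = 6.04×10^−7, so log Q = −6.219 and E = +0.53 − (0.0641/2)(−6.219) = +0.7293 V.
Finally ΔG = −nFE = −(2)(96500 C/mol)(+0.7293 V) = −141 kJ/mol.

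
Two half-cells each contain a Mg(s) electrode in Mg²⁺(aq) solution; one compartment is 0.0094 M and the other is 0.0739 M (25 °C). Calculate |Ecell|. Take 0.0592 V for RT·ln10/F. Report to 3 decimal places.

For a concentration cell E°cell = 0, since both electrodes use the same couple.
The compartment with the higher Mg²⁺(aq) concentration (0.0739 M) acts as the cathode; ions are reduced there and produced at the dilute (0.0094 M) anode.
With n = 2, Ecell = −(0.0592/2)·log([dilute]/[conc]) = −(0.0592/2)·log(0.0094/0.0739) = +0.027 V.

0.027 V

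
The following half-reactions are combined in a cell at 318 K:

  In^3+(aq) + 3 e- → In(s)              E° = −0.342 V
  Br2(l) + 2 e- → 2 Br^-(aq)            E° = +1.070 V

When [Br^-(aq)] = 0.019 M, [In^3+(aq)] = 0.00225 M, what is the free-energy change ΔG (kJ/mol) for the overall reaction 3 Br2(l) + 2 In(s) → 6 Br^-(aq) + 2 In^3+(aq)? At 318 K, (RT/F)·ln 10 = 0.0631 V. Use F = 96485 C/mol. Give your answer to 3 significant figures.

E°cell = +1.070 − (−0.342) = +1.412 V; the balanced reaction transfers n = 6 electrons.
Q = [Br^-(aq)]^6·[In^3+(aq)]^2 = 2.38×10^−16, so log Q = −15.623 and E = +1.412 − (0.0631/6)(−15.623) = +1.5763 V.
ΔG = −nFE = −(6)(96485)(+1.5763) J/mol = −913 kJ/mol.

−913 kJ/mol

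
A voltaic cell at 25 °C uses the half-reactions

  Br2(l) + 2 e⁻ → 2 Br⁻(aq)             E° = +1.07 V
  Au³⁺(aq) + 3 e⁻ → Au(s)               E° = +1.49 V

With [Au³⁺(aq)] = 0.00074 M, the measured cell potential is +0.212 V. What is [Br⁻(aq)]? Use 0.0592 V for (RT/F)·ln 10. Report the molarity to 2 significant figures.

0.0034 M

Au³⁺/Au is the cathode (higher E°); E°cell = +1.49 − (+1.07) = +0.42 V with n = 6.
Rearranging E = E° − (0.0592/n)·log Q gives log Q = 6(+0.42 − (+0.212))/0.0592 = 21.081.
Balancing electrons gives 2 Au³⁺(aq) + 6 Br⁻(aq) → 2 Au(s) + 3 Br2(l); thus Q = 1 / ([Au³⁺(aq)]^2·[Br⁻(aq)]^6).
Substituting the known concentrations and solving, log [Br⁻(aq)] = −2.470 and [Br⁻(aq)] = 0.0034 M.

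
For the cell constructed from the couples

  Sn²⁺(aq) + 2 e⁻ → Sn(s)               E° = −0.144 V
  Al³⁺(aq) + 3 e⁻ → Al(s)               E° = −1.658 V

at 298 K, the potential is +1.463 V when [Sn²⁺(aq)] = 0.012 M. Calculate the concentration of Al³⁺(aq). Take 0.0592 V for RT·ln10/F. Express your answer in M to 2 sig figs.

0.50 M

Sn²⁺/Sn is the cathode (higher E°); E°cell = −0.144 − (−1.658) = +1.514 V with n = 6.
From the Nernst equation, log Q = n(E° − E)/0.0592 = 6·(+1.514 − (+1.463))/0.0592 = 5.169.
The balanced reaction is 3 Sn²⁺(aq) + 2 Al(s) → 3 Sn(s) + 2 Al³⁺(aq), so Q = [Al³⁺(aq)]^2 / [Sn²⁺(aq)]^3.
Substituting the known concentrations and solving, log [Al³⁺(aq)] = −0.297 and [Al³⁺(aq)] = 0.50 M.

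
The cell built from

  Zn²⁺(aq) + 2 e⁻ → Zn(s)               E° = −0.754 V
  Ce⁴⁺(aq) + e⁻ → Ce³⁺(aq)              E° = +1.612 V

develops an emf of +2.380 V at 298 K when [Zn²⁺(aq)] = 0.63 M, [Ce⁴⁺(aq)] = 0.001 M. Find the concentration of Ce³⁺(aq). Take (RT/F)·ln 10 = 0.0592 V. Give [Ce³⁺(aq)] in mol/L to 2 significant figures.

0.00073 M

With Ce⁴⁺/Ce³⁺ at the cathode and Zn²⁺/Zn at the anode, E°cell = +1.612 − (−0.754) = +2.366 V (n = 2).
Since E = E° − (0.0592/n)·log Q, log Q = n(E° − E)/0.0592 = −0.473.
For 2 Ce⁴⁺(aq) + Zn(s) → 2 Ce³⁺(aq) + Zn²⁺(aq), the reaction quotient is Q = ([Ce³⁺(aq)]^2·[Zn²⁺(aq)]) / [Ce⁴⁺(aq)]^2.
Isolating [Ce³⁺(aq)] in Q = 10^{−0.473} yields log [Ce³⁺(aq)] = −3.136, i.e. 0.00073 M.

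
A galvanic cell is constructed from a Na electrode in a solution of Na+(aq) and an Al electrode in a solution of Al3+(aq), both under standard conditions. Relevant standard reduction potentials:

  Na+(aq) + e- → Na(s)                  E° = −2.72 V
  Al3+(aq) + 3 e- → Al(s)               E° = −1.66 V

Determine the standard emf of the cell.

The Al³⁺/Al couple has the higher E°, so Al ion is reduced (cathode) and Na is oxidized (anode).
E°cell = E°(cathode) − E°(anode) = −1.66 − (−2.72) = +1.06 V.

+1.06 V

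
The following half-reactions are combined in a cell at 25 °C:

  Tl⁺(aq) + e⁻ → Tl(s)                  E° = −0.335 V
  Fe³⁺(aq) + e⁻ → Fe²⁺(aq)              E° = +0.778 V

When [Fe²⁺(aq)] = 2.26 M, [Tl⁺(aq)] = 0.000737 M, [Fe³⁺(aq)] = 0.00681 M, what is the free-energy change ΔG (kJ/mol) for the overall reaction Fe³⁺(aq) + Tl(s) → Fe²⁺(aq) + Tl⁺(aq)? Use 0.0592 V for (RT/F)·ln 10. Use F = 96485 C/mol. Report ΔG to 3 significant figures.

With Fe³⁺/Fe²⁺ reduced at the cathode, E°cell = +0.778 − (−0.335) = +1.113 V and n = 1.
Q = ([Fe²⁺(aq)]·[Tl⁺(aq)]) / [Fe³⁺(aq)] = 0.245, so log Q = −0.612 and E = +1.113 − (0.0592/1)(−0.612) = +1.1492 V.
ΔG = −nFE = −(1)(96485)(+1.1492) J/mol = −111 kJ/mol.

−111 kJ/mol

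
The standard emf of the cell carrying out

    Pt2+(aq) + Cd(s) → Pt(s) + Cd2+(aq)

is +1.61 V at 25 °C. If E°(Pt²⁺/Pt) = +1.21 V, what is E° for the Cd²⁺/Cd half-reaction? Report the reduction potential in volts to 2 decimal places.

In the reaction as written the Pt²⁺/Pt couple is reduced (cathode) and Cd²⁺/Cd is oxidized (anode), so E°cell = E°(Pt²⁺/Pt) − E°(Cd²⁺/Cd).
E°(Cd²⁺/Cd) = E°(cathode) − E°cell = +1.21 − (+1.61) = −0.40 V.

−0.40 V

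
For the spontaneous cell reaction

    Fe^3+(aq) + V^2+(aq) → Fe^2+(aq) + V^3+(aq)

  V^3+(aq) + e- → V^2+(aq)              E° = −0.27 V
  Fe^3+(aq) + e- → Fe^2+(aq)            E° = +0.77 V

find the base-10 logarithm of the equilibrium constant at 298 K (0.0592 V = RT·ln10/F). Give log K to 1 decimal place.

The Fe³⁺/Fe²⁺ couple is reduced (cathode); E°cell = +0.77 − (−0.27) = +1.04 V with n = 1.
At equilibrium E = 0, so log K = nE°cell / 0.0592 = (1)(+1.04) / 0.0592 = 17.6.

log K = 17.6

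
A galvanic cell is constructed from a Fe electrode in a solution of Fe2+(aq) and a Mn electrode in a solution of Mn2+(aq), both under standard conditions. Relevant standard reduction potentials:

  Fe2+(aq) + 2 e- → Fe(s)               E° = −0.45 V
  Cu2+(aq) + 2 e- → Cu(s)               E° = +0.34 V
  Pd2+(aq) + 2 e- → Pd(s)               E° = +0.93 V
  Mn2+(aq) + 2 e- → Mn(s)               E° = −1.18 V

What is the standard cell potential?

Of the two couples in this cell, the one with the more positive reduction potential is reduced at the cathode: here that is Fe²⁺/Fe (−0.45 V); Mn²⁺/Mn (−1.18 V) is the anode.
E°cell = E°(cathode) − E°(anode) = −0.45 − (−1.18) = +0.73 V.

+0.73 V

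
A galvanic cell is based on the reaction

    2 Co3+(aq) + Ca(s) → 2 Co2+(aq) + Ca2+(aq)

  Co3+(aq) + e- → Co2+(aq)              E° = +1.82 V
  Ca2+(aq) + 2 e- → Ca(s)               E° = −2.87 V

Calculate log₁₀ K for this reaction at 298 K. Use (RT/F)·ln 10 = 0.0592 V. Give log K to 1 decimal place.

The Co³⁺/Co²⁺ couple is reduced (cathode); E°cell = +1.82 − (−2.87) = +4.69 V with n = 2.
At equilibrium E = 0, so log K = nE°cell / 0.0592 = (2)(+4.69) / 0.0592 = 158.4.

log K = 158.4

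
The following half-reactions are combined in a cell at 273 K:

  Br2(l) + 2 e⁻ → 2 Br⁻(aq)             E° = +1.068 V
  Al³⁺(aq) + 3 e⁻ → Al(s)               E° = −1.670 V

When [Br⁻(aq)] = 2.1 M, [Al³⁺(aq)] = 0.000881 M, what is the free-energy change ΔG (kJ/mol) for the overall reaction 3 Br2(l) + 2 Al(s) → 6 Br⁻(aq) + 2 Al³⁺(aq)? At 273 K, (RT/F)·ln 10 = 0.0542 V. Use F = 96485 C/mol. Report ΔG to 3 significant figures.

The standard cell potential is +1.068 − (−1.670) = +2.738 V, with n = 6 electrons in the balanced equation.
Q = [Br⁻(aq)]^6·[Al³⁺(aq)]^2 = 6.66×10^−5, so log Q = −4.177 and E = +2.738 − (0.0542/6)(−4.177) = +2.7757 V.
Finally ΔG = −nFE = −(6)(96485 C/mol)(+2.7757 V) = −1610 kJ/mol.

−1610 kJ/mol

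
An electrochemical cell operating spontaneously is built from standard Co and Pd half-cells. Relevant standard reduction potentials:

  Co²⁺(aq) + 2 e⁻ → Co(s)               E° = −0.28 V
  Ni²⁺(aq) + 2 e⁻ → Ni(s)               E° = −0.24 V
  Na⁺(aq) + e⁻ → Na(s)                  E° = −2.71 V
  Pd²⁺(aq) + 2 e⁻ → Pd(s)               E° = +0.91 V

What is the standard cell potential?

+1.19 V

The Pd²⁺/Pd couple has the higher E°, so Pd ion is reduced (cathode) and Co is oxidized (anode).
E°cell = E°(cathode) − E°(anode) = +0.91 − (−0.28) = +1.19 V.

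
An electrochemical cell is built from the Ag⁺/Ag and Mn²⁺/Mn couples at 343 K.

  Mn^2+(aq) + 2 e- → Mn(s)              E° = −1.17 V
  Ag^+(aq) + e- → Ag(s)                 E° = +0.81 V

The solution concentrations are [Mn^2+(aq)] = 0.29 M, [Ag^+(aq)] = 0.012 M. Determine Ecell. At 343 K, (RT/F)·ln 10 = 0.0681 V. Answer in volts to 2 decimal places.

+1.87 V

Ag⁺/Ag is reduced (cathode, E° = +0.81 V) and Mn²⁺/Mn is oxidized (anode).
The standard potential is +0.81 − (−1.17) = +1.98 V and the balanced reaction transfers n = 2 electrons.
The balanced reaction is 2 Ag^+(aq) + Mn(s) → 2 Ag(s) + Mn^2+(aq), so Q = [Mn^2+(aq)] / [Ag^+(aq)]^2 = 2.01×10^3 and log Q = 3.304.
Applying E = E° − (RT ln10/nF)·log Q gives +1.98 − (0.0681/2)(3.304) = +1.87 V.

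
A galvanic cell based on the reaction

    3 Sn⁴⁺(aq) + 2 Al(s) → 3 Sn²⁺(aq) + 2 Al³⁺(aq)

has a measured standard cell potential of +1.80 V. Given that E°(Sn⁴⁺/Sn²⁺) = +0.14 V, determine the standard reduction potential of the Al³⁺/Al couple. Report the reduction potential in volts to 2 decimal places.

In the reaction as written the Sn⁴⁺/Sn²⁺ couple is reduced (cathode) and Al³⁺/Al is oxidized (anode), so E°cell = E°(Sn⁴⁺/Sn²⁺) − E°(Al³⁺/Al).
E°(Al³⁺/Al) = E°(cathode) − E°cell = +0.14 − (+1.80) = −1.66 V.

−1.66 V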